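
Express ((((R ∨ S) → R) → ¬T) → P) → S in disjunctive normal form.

(¬T ∧ ¬P) ∨ S

((((R ∨ S) → R) → ¬T) → P) → S
⇔ ¬((((R ∨ S) → R) → ¬T) → P) ∨ S   — eliminate →
⇔ ¬(¬(((R ∨ S) → R) → ¬T) ∨ P) ∨ S   — eliminate →
⇔ ¬(¬(¬((R ∨ S) → R) ∨ ¬T) ∨ P) ∨ S   — eliminate →
⇔ ¬(¬(¬(¬(R ∨ S) ∨ R) ∨ ¬T) ∨ P) ∨ S   — eliminate →
⇔ (¬¬(¬(¬(R ∨ S) ∨ R) ∨ ¬T) ∧ ¬P) ∨ S   — De Morgan
⇔ ((¬(¬(R ∨ S) ∨ R) ∨ ¬T) ∧ ¬P) ∨ S   — double negation
⇔ (((¬¬(R ∨ S) ∧ ¬R) ∨ ¬T) ∧ ¬P) ∨ S   — De Morgan
⇔ ((((R ∨ S) ∧ ¬R) ∨ ¬T) ∧ ¬P) ∨ S   — double negation
⇔ (R ∧ ¬R ∧ ¬P) ∨ (S ∧ ¬R ∧ ¬P) ∨ (¬T ∧ ¬P) ∨ S   — distribute ∧ over ∨
⇔ (¬T ∧ ¬P) ∨ S   — simplify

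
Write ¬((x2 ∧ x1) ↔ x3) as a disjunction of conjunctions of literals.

(x2 ∧ x1 ∧ ¬x3) ∨ (x3 ∧ ¬x2) ∨ (x3 ∧ ¬x1)

¬((x2 ∧ x1) ↔ x3)
= ¬(((x2 ∧ x1) → x3) ∧ (x3 → (x2 ∧ x1)))   [eliminate ↔]
= ¬((¬(x2 ∧ x1) ∨ x3) ∧ (x3 → (x2 ∧ x1)))   [eliminate →]
= ¬((¬(x2 ∧ x1) ∨ x3) ∧ (¬x3 ∨ (x2 ∧ x1)))   [eliminate →]
= ¬(¬(x2 ∧ x1) ∨ x3) ∨ ¬(¬x3 ∨ (x2 ∧ x1))   [De Morgan]
= (¬¬(x2 ∧ x1) ∧ ¬x3) ∨ ¬(¬x3 ∨ (x2 ∧ x1))   [De Morgan]
= (x2 ∧ x1 ∧ ¬x3) ∨ ¬(¬x3 ∨ (x2 ∧ x1))   [double negation]
= (x2 ∧ x1 ∧ ¬x3) ∨ (¬¬x3 ∧ ¬(x2 ∧ x1))   [De Morgan]
= (x2 ∧ x1 ∧ ¬x3) ∨ (x3 ∧ ¬(x2 ∧ x1))   [double negation]
= (x2 ∧ x1 ∧ ¬x3) ∨ (x3 ∧ (¬x2 ∨ ¬x1))   [De Morgan]
= (x2 ∧ x1 ∧ ¬x3) ∨ (x3 ∧ ¬x2) ∨ (x3 ∧ ¬x1)   [distribute ∧ over ∨]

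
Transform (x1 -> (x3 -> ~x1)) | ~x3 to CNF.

(x1 -> (x3 -> ~x1)) | ~x3
≡ ~x1 | (x3 -> ~x1) | ~x3   — eliminate ->
≡ ~x1 | ~x3 | ~x1 | ~x3   — eliminate ->
≡ ~x1 | ~x3   — simplify

~x1 | ~x3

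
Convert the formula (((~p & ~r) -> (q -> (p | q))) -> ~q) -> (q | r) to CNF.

q | r

(((~p & ~r) -> (q -> (p | q))) -> ~q) -> (q | r)
= ~(((~p & ~r) -> (q -> (p | q))) -> ~q) | q | r
= ~(~((~p & ~r) -> (q -> (p | q))) | ~q) | q | r
= ~(~(~(~p & ~r) | (q -> (p | q))) | ~q) | q | r
= ~(~(~(~p & ~r) | ~q | p | q) | ~q) | q | r
= (~~(~(~p & ~r) | ~q | p | q) & ~~q) | q | r
= ((~(~p & ~r) | ~q | p | q) & ~~q) | q | r
= ((~~p | ~~r | ~q | p | q) & ~~q) | q | r
= ((p | ~~r | ~q | p | q) & ~~q) | q | r
= ((p | r | ~q | p | q) & ~~q) | q | r
= ((p | r | ~q | p | q) & q) | q | r
= (p | r | ~q | p | q | q | r) & (q | q | r)
= q | r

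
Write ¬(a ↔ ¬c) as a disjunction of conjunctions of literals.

(a ∧ c) ∨ (¬c ∧ ¬a)

¬(a ↔ ¬c)
≡ ¬((a → ¬c) ∧ (¬c → a))   — eliminate ↔
≡ ¬((¬a ∨ ¬c) ∧ (¬c → a))   — eliminate →
≡ ¬((¬a ∨ ¬c) ∧ (¬¬c ∨ a))   — eliminate →
≡ ¬(¬a ∨ ¬c) ∨ ¬(¬¬c ∨ a)   — De Morgan
≡ (¬¬a ∧ ¬¬c) ∨ ¬(¬¬c ∨ a)   — De Morgan
≡ (a ∧ ¬¬c) ∨ ¬(¬¬c ∨ a)   — double negation
≡ (a ∧ c) ∨ ¬(¬¬c ∨ a)   — double negation
≡ (a ∧ c) ∨ (¬¬¬c ∧ ¬a)   — De Morgan
≡ (a ∧ c) ∨ (¬c ∧ ¬a)   — double negation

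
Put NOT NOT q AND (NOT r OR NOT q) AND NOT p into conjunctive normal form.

q AND (NOT r OR NOT q) AND NOT p

NOT NOT q AND (NOT r OR NOT q) AND NOT p
≡ q AND (NOT r OR NOT q) AND NOT p   [double negation]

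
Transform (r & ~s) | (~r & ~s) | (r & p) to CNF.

(r | ~s) & (~s | p)

(r & ~s) | (~r & ~s) | (r & p)
⇔ (r | ~r | r) & (r | ~r | p) & (r | ~s | r) & (r | ~s | p) & (~s | ~r | r) & (~s | ~r | p) & (~s | ~s | r) & (~s | ~s | p)   [distribute | over &]
⇔ (r | ~s) & (~s | p)   [simplify]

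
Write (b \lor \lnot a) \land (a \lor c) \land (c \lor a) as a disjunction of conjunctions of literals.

(b \lor \lnot a) \land (a \lor c) \land (c \lor a)
≡ (b \land a \land c) \lor (b \land a \land a) \lor (b \land c \land c) \lor (b \land c \land a) \lor (\lnot a \land a \land c) \lor (\lnot a \land a \land a) \lor (\lnot a \land c \land c) \lor (\lnot a \land c \land a)
≡ (b \land a) \lor (b \land c) \lor (\lnot a \land c)

(b \land a) \lor (b \land c) \lor (\lnot a \land c)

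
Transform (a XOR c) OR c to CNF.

(a XOR c) OR c
= ((a OR c) AND NOT (a AND c)) OR c
= ((a OR c) AND (NOT a OR NOT c)) OR c
= (a OR c OR c) AND (NOT a OR NOT c OR c)
= a OR c

a OR c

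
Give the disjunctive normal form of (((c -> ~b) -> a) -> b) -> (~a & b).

(((c -> ~b) -> a) -> b) -> (~a & b)
≡ ~(((c -> ~b) -> a) -> b) | (~a & b)   (eliminate ->)
≡ ~(~((c -> ~b) -> a) | b) | (~a & b)   (eliminate ->)
≡ ~(~(~(c -> ~b) | a) | b) | (~a & b)   (eliminate ->)
≡ ~(~(~(~c | ~b) | a) | b) | (~a & b)   (eliminate ->)
≡ (~~(~(~c | ~b) | a) & ~b) | (~a & b)   (De Morgan)
≡ ((~(~c | ~b) | a) & ~b) | (~a & b)   (double negation)
≡ (((~~c & ~~b) | a) & ~b) | (~a & b)   (De Morgan)
≡ (((c & ~~b) | a) & ~b) | (~a & b)   (double negation)
≡ (((c & b) | a) & ~b) | (~a & b)   (double negation)
≡ (c & b & ~b) | (a & ~b) | (~a & b)   (distribute & over |)
≡ (a & ~b) | (~a & b)   (simplify)

(a & ~b) | (~a & b)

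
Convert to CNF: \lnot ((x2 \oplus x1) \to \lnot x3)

\lnot ((x2 \oplus x1) \to \lnot x3)
≡ \lnot (\lnot (x2 \oplus x1) \lor \lnot x3)
≡ \lnot (\lnot ((x2 \lor x1) \land \lnot (x2 \land x1)) \lor \lnot x3)
≡ \lnot \lnot ((x2 \lor x1) \land \lnot (x2 \land x1)) \land \lnot \lnot x3
≡ (x2 \lor x1) \land \lnot (x2 \land x1) \land \lnot \lnot x3
≡ (x2 \lor x1) \land (\lnot x2 \lor \lnot x1) \land \lnot \lnot x3
≡ (x2 \lor x1) \land (\lnot x2 \lor \lnot x1) \land x3

(x2 \lor x1) \land (\lnot x2 \lor \lnot x1) \land x3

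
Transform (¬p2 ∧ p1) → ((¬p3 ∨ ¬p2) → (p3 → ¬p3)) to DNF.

p2 ∨ ¬p1 ∨ ¬p3

(¬p2 ∧ p1) → ((¬p3 ∨ ¬p2) → (p3 → ¬p3))
≡ ¬(¬p2 ∧ p1) ∨ ((¬p3 ∨ ¬p2) → (p3 → ¬p3))   [eliminate →]
≡ ¬(¬p2 ∧ p1) ∨ ¬(¬p3 ∨ ¬p2) ∨ (p3 → ¬p3)   [eliminate →]
≡ ¬(¬p2 ∧ p1) ∨ ¬(¬p3 ∨ ¬p2) ∨ ¬p3 ∨ ¬p3   [eliminate →]
≡ ¬¬p2 ∨ ¬p1 ∨ ¬(¬p3 ∨ ¬p2) ∨ ¬p3 ∨ ¬p3   [De Morgan]
≡ p2 ∨ ¬p1 ∨ ¬(¬p3 ∨ ¬p2) ∨ ¬p3 ∨ ¬p3   [double negation]
≡ p2 ∨ ¬p1 ∨ (¬¬p3 ∧ ¬¬p2) ∨ ¬p3 ∨ ¬p3   [De Morgan]
≡ p2 ∨ ¬p1 ∨ (p3 ∧ ¬¬p2) ∨ ¬p3 ∨ ¬p3   [double negation]
≡ p2 ∨ ¬p1 ∨ (p3 ∧ p2) ∨ ¬p3 ∨ ¬p3   [double negation]
≡ p2 ∨ ¬p1 ∨ ¬p3   [simplify]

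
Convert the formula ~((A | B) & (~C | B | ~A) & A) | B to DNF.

(C & ~B & A) | ~A | B

~((A | B) & (~C | B | ~A) & A) | B
= ~(A | B) | ~(~C | B | ~A) | ~A | B   [De Morgan]
= (~A & ~B) | ~(~C | B | ~A) | ~A | B   [De Morgan]
= (~A & ~B) | (~~C & ~B & ~~A) | ~A | B   [De Morgan]
= (~A & ~B) | (C & ~B & ~~A) | ~A | B   [double negation]
= (~A & ~B) | (C & ~B & A) | ~A | B   [double negation]
= (C & ~B & A) | ~A | B   [simplify]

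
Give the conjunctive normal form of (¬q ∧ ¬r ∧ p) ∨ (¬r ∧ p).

¬r ∧ p

(¬q ∧ ¬r ∧ p) ∨ (¬r ∧ p)
⇔ (¬q ∨ ¬r) ∧ (¬q ∨ p) ∧ (¬r ∨ ¬r) ∧ (¬r ∨ p) ∧ (p ∨ ¬r) ∧ (p ∨ p)   (distribute ∨ over ∧)
⇔ ¬r ∧ p   (simplify)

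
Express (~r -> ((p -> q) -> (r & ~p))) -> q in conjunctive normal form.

(~r | q) & (~p | q)

(~r -> ((p -> q) -> (r & ~p))) -> q
≡ ~(~r -> ((p -> q) -> (r & ~p))) | q
≡ ~(~~r | ((p -> q) -> (r & ~p))) | q
≡ ~(~~r | ~(p -> q) | (r & ~p)) | q
≡ ~(~~r | ~(~p | q) | (r & ~p)) | q
≡ (~~~r & ~~(~p | q) & ~(r & ~p)) | q
≡ (~r & ~~(~p | q) & ~(r & ~p)) | q
≡ (~r & (~p | q) & ~(r & ~p)) | q
≡ (~r & (~p | q) & (~r | ~~p)) | q
≡ (~r & (~p | q) & (~r | p)) | q
≡ (~r | q) & (~p | q | q) & (~r | p | q)
≡ (~r | q) & (~p | q)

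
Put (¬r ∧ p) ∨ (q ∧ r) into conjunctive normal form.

(¬r ∧ p) ∨ (q ∧ r)
≡ (¬r ∨ q) ∧ (¬r ∨ r) ∧ (p ∨ q) ∧ (p ∨ r)
≡ (¬r ∨ q) ∧ (p ∨ q) ∧ (p ∨ r)

(¬r ∨ q) ∧ (p ∨ q) ∧ (p ∨ r)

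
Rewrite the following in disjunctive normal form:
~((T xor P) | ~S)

~((T xor P) | ~S)
⇔ ~((T & ~P) | (~T & P) | ~S)   [expand xor]
⇔ ~(T & ~P) & ~(~T & P) & ~~S   [De Morgan]
⇔ (~T | ~~P) & ~(~T & P) & ~~S   [De Morgan]
⇔ (~T | P) & ~(~T & P) & ~~S   [double negation]
⇔ (~T | P) & (~~T | ~P) & ~~S   [De Morgan]
⇔ (~T | P) & (T | ~P) & ~~S   [double negation]
⇔ (~T | P) & (T | ~P) & S   [double negation]
⇔ (~T & T & S) | (~T & ~P & S) | (P & T & S) | (P & ~P & S)   [distribute & over |]
⇔ (~T & ~P & S) | (P & T & S)   [simplify]

(~T & ~P & S) | (P & T & S)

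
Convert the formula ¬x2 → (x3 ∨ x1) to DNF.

x2 ∨ x3 ∨ x1

¬x2 → (x3 ∨ x1)
= ¬¬x2 ∨ x3 ∨ x1   — eliminate →
= x2 ∨ x3 ∨ x1   — double negation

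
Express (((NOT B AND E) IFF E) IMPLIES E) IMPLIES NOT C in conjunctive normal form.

(((NOT B AND E) IFF E) IMPLIES E) IMPLIES NOT C
≡ NOT (((NOT B AND E) IFF E) IMPLIES E) OR NOT C   — eliminate IMPLIES
≡ NOT (NOT ((NOT B AND E) IFF E) OR E) OR NOT C   — eliminate IMPLIES
≡ NOT (NOT (((NOT B AND E) IMPLIES E) AND (E IMPLIES (NOT B AND E))) OR E) OR NOT C   — eliminate IFF
≡ NOT (NOT ((NOT (NOT B AND E) OR E) AND (E IMPLIES (NOT B AND E))) OR E) OR NOT C   — eliminate IMPLIES
≡ NOT (NOT ((NOT (NOT B AND E) OR E) AND (NOT E OR (NOT B AND E))) OR E) OR NOT C   — eliminate IMPLIES
≡ (NOT NOT ((NOT (NOT B AND E) OR E) AND (NOT E OR (NOT B AND E))) AND NOT E) OR NOT C   — De Morgan
≡ ((NOT (NOT B AND E) OR E) AND (NOT E OR (NOT B AND E)) AND NOT E) OR NOT C   — double negation
≡ ((NOT NOT B OR NOT E OR E) AND (NOT E OR (NOT B AND E)) AND NOT E) OR NOT C   — De Morgan
≡ ((B OR NOT E OR E) AND (NOT E OR (NOT B AND E)) AND NOT E) OR NOT C   — double negation
≡ (B OR NOT E OR E OR NOT C) AND (NOT E OR NOT B OR NOT C) AND (NOT E OR E OR NOT C) AND (NOT E OR NOT C)   — distribute OR over AND
≡ NOT E OR NOT C   — simplify

NOT E OR NOT C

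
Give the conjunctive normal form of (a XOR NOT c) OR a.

(a XOR NOT c) OR a
≡ ((a OR NOT c) AND NOT (a AND NOT c)) OR a   [expand XOR]
≡ ((a OR NOT c) AND (NOT a OR NOT NOT c)) OR a   [De Morgan]
≡ ((a OR NOT c) AND (NOT a OR c)) OR a   [double negation]
≡ (a OR NOT c OR a) AND (NOT a OR c OR a)   [distribute OR over AND]
≡ a OR NOT c   [simplify]

a OR NOT c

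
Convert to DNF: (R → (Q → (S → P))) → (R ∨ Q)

(R → (Q → (S → P))) → (R ∨ Q)
≡ ¬(R → (Q → (S → P))) ∨ R ∨ Q   [eliminate →]
≡ ¬(¬R ∨ (Q → (S → P))) ∨ R ∨ Q   [eliminate →]
≡ ¬(¬R ∨ ¬Q ∨ (S → P)) ∨ R ∨ Q   [eliminate →]
≡ ¬(¬R ∨ ¬Q ∨ ¬S ∨ P) ∨ R ∨ Q   [eliminate →]
≡ (¬¬R ∧ ¬¬Q ∧ ¬¬S ∧ ¬P) ∨ R ∨ Q   [De Morgan]
≡ (R ∧ ¬¬Q ∧ ¬¬S ∧ ¬P) ∨ R ∨ Q   [double negation]
≡ (R ∧ Q ∧ ¬¬S ∧ ¬P) ∨ R ∨ Q   [double negation]
≡ (R ∧ Q ∧ S ∧ ¬P) ∨ R ∨ Q   [double negation]
≡ R ∨ Q   [simplify]

R ∨ Q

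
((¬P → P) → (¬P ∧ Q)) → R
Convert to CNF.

P ∨ R

((¬P → P) → (¬P ∧ Q)) → R
≡ ¬((¬P → P) → (¬P ∧ Q)) ∨ R
≡ ¬(¬(¬P → P) ∨ (¬P ∧ Q)) ∨ R
≡ ¬(¬(¬¬P ∨ P) ∨ (¬P ∧ Q)) ∨ R
≡ (¬¬(¬¬P ∨ P) ∧ ¬(¬P ∧ Q)) ∨ R
≡ ((¬¬P ∨ P) ∧ ¬(¬P ∧ Q)) ∨ R
≡ ((P ∨ P) ∧ ¬(¬P ∧ Q)) ∨ R
≡ ((P ∨ P) ∧ (¬¬P ∨ ¬Q)) ∨ R
≡ ((P ∨ P) ∧ (P ∨ ¬Q)) ∨ R
≡ (P ∨ P ∨ R) ∧ (P ∨ ¬Q ∨ R)
≡ P ∨ R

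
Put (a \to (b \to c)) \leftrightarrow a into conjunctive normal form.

(a \to (b \to c)) \leftrightarrow a
≡ ((a \to (b \to c)) \to a) \land (a \to (a \to (b \to c)))   — eliminate \leftrightarrow
≡ (\lnot (a \to (b \to c)) \lor a) \land (a \to (a \to (b \to c)))   — eliminate \to
≡ (\lnot (\lnot a \lor (b \to c)) \lor a) \land (a \to (a \to (b \to c)))   — eliminate \to
≡ (\lnot (\lnot a \lor \lnot b \lor c) \lor a) \land (a \to (a \to (b \to c)))   — eliminate \to
≡ (\lnot (\lnot a \lor \lnot b \lor c) \lor a) \land (\lnot a \lor (a \to (b \to c)))   — eliminate \to
≡ (\lnot (\lnot a \lor \lnot b \lor c) \lor a) \land (\lnot a \lor \lnot a \lor (b \to c))   — eliminate \to
≡ (\lnot (\lnot a \lor \lnot b \lor c) \lor a) \land (\lnot a \lor \lnot a \lor \lnot b \lor c)   — eliminate \to
≡ ((\lnot \lnot a \land \lnot \lnot b \land \lnot c) \lor a) \land (\lnot a \lor \lnot a \lor \lnot b \lor c)   — De Morgan
≡ ((a \land \lnot \lnot b \land \lnot c) \lor a) \land (\lnot a \lor \lnot a \lor \lnot b \lor c)   — double negation
≡ ((a \land b \land \lnot c) \lor a) \land (\lnot a \lor \lnot a \lor \lnot b \lor c)   — double negation
≡ (a \lor a) \land (b \lor a) \land (\lnot c \lor a) \land (\lnot a \lor \lnot a \lor \lnot b \lor c)   — distribute \lor over \land
≡ a \land (\lnot a \lor \lnot b \lor c)   — simplify

a \land (\lnot a \lor \lnot b \lor c)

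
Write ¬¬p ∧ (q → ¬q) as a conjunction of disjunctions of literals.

p ∧ ¬q

¬¬p ∧ (q → ¬q)
≡ ¬¬p ∧ (¬q ∨ ¬q)   [eliminate →]
≡ p ∧ (¬q ∨ ¬q)   [double negation]
≡ p ∧ ¬q   [simplify]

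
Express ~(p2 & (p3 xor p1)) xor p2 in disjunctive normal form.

~p2 | (p2 & p3 & ~p1) | (p2 & ~p3 & p1)

~(p2 & (p3 xor p1)) xor p2
≡ (~(p2 & (p3 xor p1)) & ~p2) | (~~(p2 & (p3 xor p1)) & p2)   (expand xor)
≡ (~(p2 & ((p3 & ~p1) | (~p3 & p1))) & ~p2) | (~~(p2 & (p3 xor p1)) & p2)   (expand xor)
≡ (~(p2 & ((p3 & ~p1) | (~p3 & p1))) & ~p2) | (~~(p2 & ((p3 & ~p1) | (~p3 & p1))) & p2)   (expand xor)
≡ ((~p2 | ~((p3 & ~p1) | (~p3 & p1))) & ~p2) | (~~(p2 & ((p3 & ~p1) | (~p3 & p1))) & p2)   (De Morgan)
≡ ((~p2 | (~(p3 & ~p1) & ~(~p3 & p1))) & ~p2) | (~~(p2 & ((p3 & ~p1) | (~p3 & p1))) & p2)   (De Morgan)
≡ ((~p2 | ((~p3 | ~~p1) & ~(~p3 & p1))) & ~p2) | (~~(p2 & ((p3 & ~p1) | (~p3 & p1))) & p2)   (De Morgan)
≡ ((~p2 | ((~p3 | p1) & ~(~p3 & p1))) & ~p2) | (~~(p2 & ((p3 & ~p1) | (~p3 & p1))) & p2)   (double negation)
≡ ((~p2 | ((~p3 | p1) & (~~p3 | ~p1))) & ~p2) | (~~(p2 & ((p3 & ~p1) | (~p3 & p1))) & p2)   (De Morgan)
≡ ((~p2 | ((~p3 | p1) & (p3 | ~p1))) & ~p2) | (~~(p2 & ((p3 & ~p1) | (~p3 & p1))) & p2)   (double negation)
≡ ((~p2 | ((~p3 | p1) & (p3 | ~p1))) & ~p2) | (p2 & ((p3 & ~p1) | (~p3 & p1)) & p2)   (double negation)
≡ (~p2 & ~p2) | (~p3 & p3 & ~p2) | (~p3 & ~p1 & ~p2) | (p1 & p3 & ~p2) | (p1 & ~p1 & ~p2) | (p2 & p3 & ~p1 & p2) | (p2 & ~p3 & p1 & p2)   (distribute & over |)
≡ ~p2 | (p2 & p3 & ~p1) | (p2 & ~p3 & p1)   (simplify)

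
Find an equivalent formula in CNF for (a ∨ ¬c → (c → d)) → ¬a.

(c ∨ ¬a) ∧ (¬d ∨ ¬a)

(a ∨ ¬c → (c → d)) → ¬a
≡ ¬(a ∨ ¬c → (c → d)) ∨ ¬a
≡ ¬(¬(a ∨ ¬c) ∨ (c → d)) ∨ ¬a
≡ ¬(¬(a ∨ ¬c) ∨ ¬c ∨ d) ∨ ¬a
≡ ¬¬(a ∨ ¬c) ∧ ¬¬c ∧ ¬d ∨ ¬a
≡ (a ∨ ¬c) ∧ ¬¬c ∧ ¬d ∨ ¬a
≡ (a ∨ ¬c) ∧ c ∧ ¬d ∨ ¬a
≡ (a ∨ ¬c ∨ ¬a) ∧ (c ∨ ¬a) ∧ (¬d ∨ ¬a)
≡ (c ∨ ¬a) ∧ (¬d ∨ ¬a)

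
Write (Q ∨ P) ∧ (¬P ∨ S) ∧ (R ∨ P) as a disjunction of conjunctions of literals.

(Q ∨ P) ∧ (¬P ∨ S) ∧ (R ∨ P)
≡ Q ∧ ¬P ∧ R ∨ Q ∧ ¬P ∧ P ∨ Q ∧ S ∧ R ∨ Q ∧ S ∧ P ∨ P ∧ ¬P ∧ R ∨ P ∧ ¬P ∧ P ∨ P ∧ S ∧ R ∨ P ∧ S ∧ P   (distribute ∧ over ∨)
≡ Q ∧ ¬P ∧ R ∨ Q ∧ S ∧ R ∨ P ∧ S   (simplify)

Q ∧ ¬P ∧ R ∨ Q ∧ S ∧ R ∨ P ∧ S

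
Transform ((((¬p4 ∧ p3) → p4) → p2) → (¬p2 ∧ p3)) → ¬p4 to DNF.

p2 ∨ ¬p4

((((¬p4 ∧ p3) → p4) → p2) → (¬p2 ∧ p3)) → ¬p4
= ¬((((¬p4 ∧ p3) → p4) → p2) → (¬p2 ∧ p3)) ∨ ¬p4   [eliminate →]
= ¬(¬(((¬p4 ∧ p3) → p4) → p2) ∨ (¬p2 ∧ p3)) ∨ ¬p4   [eliminate →]
= ¬(¬(¬((¬p4 ∧ p3) → p4) ∨ p2) ∨ (¬p2 ∧ p3)) ∨ ¬p4   [eliminate →]
= ¬(¬(¬(¬(¬p4 ∧ p3) ∨ p4) ∨ p2) ∨ (¬p2 ∧ p3)) ∨ ¬p4   [eliminate →]
= (¬¬(¬(¬(¬p4 ∧ p3) ∨ p4) ∨ p2) ∧ ¬(¬p2 ∧ p3)) ∨ ¬p4   [De Morgan]
= ((¬(¬(¬p4 ∧ p3) ∨ p4) ∨ p2) ∧ ¬(¬p2 ∧ p3)) ∨ ¬p4   [double negation]
= (((¬¬(¬p4 ∧ p3) ∧ ¬p4) ∨ p2) ∧ ¬(¬p2 ∧ p3)) ∨ ¬p4   [De Morgan]
= (((¬p4 ∧ p3 ∧ ¬p4) ∨ p2) ∧ ¬(¬p2 ∧ p3)) ∨ ¬p4   [double negation]
= (((¬p4 ∧ p3 ∧ ¬p4) ∨ p2) ∧ (¬¬p2 ∨ ¬p3)) ∨ ¬p4   [De Morgan]
= (((¬p4 ∧ p3 ∧ ¬p4) ∨ p2) ∧ (p2 ∨ ¬p3)) ∨ ¬p4   [double negation]
= (¬p4 ∧ p3 ∧ ¬p4 ∧ p2) ∨ (¬p4 ∧ p3 ∧ ¬p4 ∧ ¬p3) ∨ (p2 ∧ p2) ∨ (p2 ∧ ¬p3) ∨ ¬p4   [distribute ∧ over ∨]
= p2 ∨ ¬p4   [simplify]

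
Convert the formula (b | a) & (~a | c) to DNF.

(b | a) & (~a | c)
≡ (b & ~a) | (b & c) | (a & ~a) | (a & c)   [distribute & over |]
≡ (b & ~a) | (b & c) | (a & c)   [simplify]

(b & ~a) | (b & c) | (a & c)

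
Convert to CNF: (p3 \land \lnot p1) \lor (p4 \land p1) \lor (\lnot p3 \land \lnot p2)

(p3 \land \lnot p1) \lor (p4 \land p1) \lor (\lnot p3 \land \lnot p2)
≡ (p3 \lor p4 \lor \lnot p3) \land (p3 \lor p4 \lor \lnot p2) \land (p3 \lor p1 \lor \lnot p3) \land (p3 \lor p1 \lor \lnot p2) \land (\lnot p1 \lor p4 \lor \lnot p3) \land (\lnot p1 \lor p4 \lor \lnot p2) \land (\lnot p1 \lor p1 \lor \lnot p3) \land (\lnot p1 \lor p1 \lor \lnot p2)   (distribute \lor over \land)
≡ (p3 \lor p4 \lor \lnot p2) \land (p3 \lor p1 \lor \lnot p2) \land (\lnot p1 \lor p4 \lor \lnot p3) \land (\lnot p1 \lor p4 \lor \lnot p2)   (simplify)

(p3 \lor p4 \lor \lnot p2) \land (p3 \lor p1 \lor \lnot p2) \land (\lnot p1 \lor p4 \lor \lnot p3) \land (\lnot p1 \lor p4 \lor \lnot p2)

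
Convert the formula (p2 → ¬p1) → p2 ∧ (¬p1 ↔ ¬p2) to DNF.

(p2 → ¬p1) → p2 ∧ (¬p1 ↔ ¬p2)
⇔ ¬(p2 → ¬p1) ∨ p2 ∧ (¬p1 ↔ ¬p2)   [eliminate →]
⇔ ¬(¬p2 ∨ ¬p1) ∨ p2 ∧ (¬p1 ↔ ¬p2)   [eliminate →]
⇔ ¬(¬p2 ∨ ¬p1) ∨ p2 ∧ (¬p1 → ¬p2) ∧ (¬p2 → ¬p1)   [eliminate ↔]
⇔ ¬(¬p2 ∨ ¬p1) ∨ p2 ∧ (¬¬p1 ∨ ¬p2) ∧ (¬p2 → ¬p1)   [eliminate →]
⇔ ¬(¬p2 ∨ ¬p1) ∨ p2 ∧ (¬¬p1 ∨ ¬p2) ∧ (¬¬p2 ∨ ¬p1)   [eliminate →]
⇔ ¬¬p2 ∧ ¬¬p1 ∨ p2 ∧ (¬¬p1 ∨ ¬p2) ∧ (¬¬p2 ∨ ¬p1)   [De Morgan]
⇔ p2 ∧ ¬¬p1 ∨ p2 ∧ (¬¬p1 ∨ ¬p2) ∧ (¬¬p2 ∨ ¬p1)   [double negation]
⇔ p2 ∧ p1 ∨ p2 ∧ (¬¬p1 ∨ ¬p2) ∧ (¬¬p2 ∨ ¬p1)   [double negation]
⇔ p2 ∧ p1 ∨ p2 ∧ (p1 ∨ ¬p2) ∧ (¬¬p2 ∨ ¬p1)   [double negation]
⇔ p2 ∧ p1 ∨ p2 ∧ (p1 ∨ ¬p2) ∧ (p2 ∨ ¬p1)   [double negation]
⇔ p2 ∧ p1 ∨ p2 ∧ p1 ∧ p2 ∨ p2 ∧ p1 ∧ ¬p1 ∨ p2 ∧ ¬p2 ∧ p2 ∨ p2 ∧ ¬p2 ∧ ¬p1   [distribute ∧ over ∨]
⇔ p2 ∧ p1   [simplify]

p2 ∧ p1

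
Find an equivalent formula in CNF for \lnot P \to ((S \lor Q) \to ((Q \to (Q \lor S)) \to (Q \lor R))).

P \lor \lnot S \lor Q \lor R

\lnot P \to ((S \lor Q) \to ((Q \to (Q \lor S)) \to (Q \lor R)))
= \lnot \lnot P \lor ((S \lor Q) \to ((Q \to (Q \lor S)) \to (Q \lor R)))
= \lnot \lnot P \lor \lnot (S \lor Q) \lor ((Q \to (Q \lor S)) \to (Q \lor R))
= \lnot \lnot P \lor \lnot (S \lor Q) \lor \lnot (Q \to (Q \lor S)) \lor Q \lor R
= \lnot \lnot P \lor \lnot (S \lor Q) \lor \lnot (\lnot Q \lor Q \lor S) \lor Q \lor R
= P \lor \lnot (S \lor Q) \lor \lnot (\lnot Q \lor Q \lor S) \lor Q \lor R
= P \lor (\lnot S \land \lnot Q) \lor \lnot (\lnot Q \lor Q \lor S) \lor Q \lor R
= P \lor (\lnot S \land \lnot Q) \lor (\lnot \lnot Q \land \lnot Q \land \lnot S) \lor Q \lor R
= P \lor (\lnot S \land \lnot Q) \lor (Q \land \lnot Q \land \lnot S) \lor Q \lor R
= (P \lor \lnot S \lor Q \lor Q \lor R) \land (P \lor \lnot S \lor \lnot Q \lor Q \lor R) \land (P \lor \lnot S \lor \lnot S \lor Q \lor R) \land (P \lor \lnot Q \lor Q \lor Q \lor R) \land (P \lor \lnot Q \lor \lnot Q \lor Q \lor R) \land (P \lor \lnot Q \lor \lnot S \lor Q \lor R)
= P \lor \lnot S \lor Q \lor R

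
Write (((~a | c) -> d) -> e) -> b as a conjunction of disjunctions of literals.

(a | d | b) & (~c | d | b) & (~e | b)

(((~a | c) -> d) -> e) -> b
⇔ ~(((~a | c) -> d) -> e) | b   (eliminate ->)
⇔ ~(~((~a | c) -> d) | e) | b   (eliminate ->)
⇔ ~(~(~(~a | c) | d) | e) | b   (eliminate ->)
⇔ (~~(~(~a | c) | d) & ~e) | b   (De Morgan)
⇔ ((~(~a | c) | d) & ~e) | b   (double negation)
⇔ (((~~a & ~c) | d) & ~e) | b   (De Morgan)
⇔ (((a & ~c) | d) & ~e) | b   (double negation)
⇔ (a | d | b) & (~c | d | b) & (~e | b)   (distribute | over &)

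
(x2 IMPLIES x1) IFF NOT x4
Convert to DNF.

(x2 AND NOT x1 AND x4) OR (NOT x4 AND NOT x2) OR (NOT x4 AND x1)

(x2 IMPLIES x1) IFF NOT x4
≡ ((x2 IMPLIES x1) IMPLIES NOT x4) AND (NOT x4 IMPLIES (x2 IMPLIES x1))   — eliminate IFF
≡ (NOT (x2 IMPLIES x1) OR NOT x4) AND (NOT x4 IMPLIES (x2 IMPLIES x1))   — eliminate IMPLIES
≡ (NOT (NOT x2 OR x1) OR NOT x4) AND (NOT x4 IMPLIES (x2 IMPLIES x1))   — eliminate IMPLIES
≡ (NOT (NOT x2 OR x1) OR NOT x4) AND (NOT NOT x4 OR (x2 IMPLIES x1))   — eliminate IMPLIES
≡ (NOT (NOT x2 OR x1) OR NOT x4) AND (NOT NOT x4 OR NOT x2 OR x1)   — eliminate IMPLIES
≡ ((NOT NOT x2 AND NOT x1) OR NOT x4) AND (NOT NOT x4 OR NOT x2 OR x1)   — De Morgan
≡ ((x2 AND NOT x1) OR NOT x4) AND (NOT NOT x4 OR NOT x2 OR x1)   — double negation
≡ ((x2 AND NOT x1) OR NOT x4) AND (x4 OR NOT x2 OR x1)   — double negation
≡ (x2 AND NOT x1 AND x4) OR (x2 AND NOT x1 AND NOT x2) OR (x2 AND NOT x1 AND x1) OR (NOT x4 AND x4) OR (NOT x4 AND NOT x2) OR (NOT x4 AND x1)   — distribute AND over OR
≡ (x2 AND NOT x1 AND x4) OR (NOT x4 AND NOT x2) OR (NOT x4 AND x1)   — simplify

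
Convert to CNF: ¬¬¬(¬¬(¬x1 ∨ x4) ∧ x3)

¬¬¬(¬¬(¬x1 ∨ x4) ∧ x3)
= ¬(¬¬(¬x1 ∨ x4) ∧ x3)   [double negation]
= ¬¬¬(¬x1 ∨ x4) ∨ ¬x3   [De Morgan]
= ¬(¬x1 ∨ x4) ∨ ¬x3   [double negation]
= ¬¬x1 ∧ ¬x4 ∨ ¬x3   [De Morgan]
= x1 ∧ ¬x4 ∨ ¬x3   [double negation]
= (x1 ∨ ¬x3) ∧ (¬x4 ∨ ¬x3)   [distribute ∨ over ∧]

(x1 ∨ ¬x3) ∧ (¬x4 ∨ ¬x3)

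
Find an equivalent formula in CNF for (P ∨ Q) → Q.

¬P ∨ Q

(P ∨ Q) → Q
≡ ¬(P ∨ Q) ∨ Q   (eliminate →)
≡ (¬P ∧ ¬Q) ∨ Q   (De Morgan)
≡ (¬P ∨ Q) ∧ (¬Q ∨ Q)   (distribute ∨ over ∧)
≡ ¬P ∨ Q   (simplify)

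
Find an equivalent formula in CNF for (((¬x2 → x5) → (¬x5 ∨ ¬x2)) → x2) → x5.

(((¬x2 → x5) → (¬x5 ∨ ¬x2)) → x2) → x5
≡ ¬(((¬x2 → x5) → (¬x5 ∨ ¬x2)) → x2) ∨ x5   (eliminate →)
≡ ¬(¬((¬x2 → x5) → (¬x5 ∨ ¬x2)) ∨ x2) ∨ x5   (eliminate →)
≡ ¬(¬(¬(¬x2 → x5) ∨ ¬x5 ∨ ¬x2) ∨ x2) ∨ x5   (eliminate →)
≡ ¬(¬(¬(¬¬x2 ∨ x5) ∨ ¬x5 ∨ ¬x2) ∨ x2) ∨ x5   (eliminate →)
≡ (¬¬(¬(¬¬x2 ∨ x5) ∨ ¬x5 ∨ ¬x2) ∧ ¬x2) ∨ x5   (De Morgan)
≡ ((¬(¬¬x2 ∨ x5) ∨ ¬x5 ∨ ¬x2) ∧ ¬x2) ∨ x5   (double negation)
≡ (((¬¬¬x2 ∧ ¬x5) ∨ ¬x5 ∨ ¬x2) ∧ ¬x2) ∨ x5   (De Morgan)
≡ (((¬x2 ∧ ¬x5) ∨ ¬x5 ∨ ¬x2) ∧ ¬x2) ∨ x5   (double negation)
≡ (¬x2 ∨ ¬x5 ∨ ¬x2 ∨ x5) ∧ (¬x5 ∨ ¬x5 ∨ ¬x2 ∨ x5) ∧ (¬x2 ∨ x5)   (distribute ∨ over ∧)
≡ ¬x2 ∨ x5   (simplify)

¬x2 ∨ x5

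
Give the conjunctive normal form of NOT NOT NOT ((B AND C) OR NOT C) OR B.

NOT NOT NOT ((B AND C) OR NOT C) OR B
⇔ NOT ((B AND C) OR NOT C) OR B   [double negation]
⇔ (NOT (B AND C) AND NOT NOT C) OR B   [De Morgan]
⇔ ((NOT B OR NOT C) AND NOT NOT C) OR B   [De Morgan]
⇔ ((NOT B OR NOT C) AND C) OR B   [double negation]
⇔ (NOT B OR NOT C OR B) AND (C OR B)   [distribute OR over AND]
⇔ C OR B   [simplify]

C OR B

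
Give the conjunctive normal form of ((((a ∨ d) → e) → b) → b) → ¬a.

((((a ∨ d) → e) → b) → b) → ¬a
⇔ ¬((((a ∨ d) → e) → b) → b) ∨ ¬a   (eliminate →)
⇔ ¬(¬(((a ∨ d) → e) → b) ∨ b) ∨ ¬a   (eliminate →)
⇔ ¬(¬(¬((a ∨ d) → e) ∨ b) ∨ b) ∨ ¬a   (eliminate →)
⇔ ¬(¬(¬(¬(a ∨ d) ∨ e) ∨ b) ∨ b) ∨ ¬a   (eliminate →)
⇔ (¬¬(¬(¬(a ∨ d) ∨ e) ∨ b) ∧ ¬b) ∨ ¬a   (De Morgan)
⇔ ((¬(¬(a ∨ d) ∨ e) ∨ b) ∧ ¬b) ∨ ¬a   (double negation)
⇔ (((¬¬(a ∨ d) ∧ ¬e) ∨ b) ∧ ¬b) ∨ ¬a   (De Morgan)
⇔ ((((a ∨ d) ∧ ¬e) ∨ b) ∧ ¬b) ∨ ¬a   (double negation)
⇔ (a ∨ d ∨ b ∨ ¬a) ∧ (¬e ∨ b ∨ ¬a) ∧ (¬b ∨ ¬a)   (distribute ∨ over ∧)
⇔ (¬e ∨ b ∨ ¬a) ∧ (¬b ∨ ¬a)   (simplify)

(¬e ∨ b ∨ ¬a) ∧ (¬b ∨ ¬a)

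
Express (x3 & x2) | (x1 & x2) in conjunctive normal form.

(x3 | x1) & x2

(x3 & x2) | (x1 & x2)
≡ (x3 | x1) & (x3 | x2) & (x2 | x1) & (x2 | x2)   [distribute | over &]
≡ (x3 | x1) & x2   [simplify]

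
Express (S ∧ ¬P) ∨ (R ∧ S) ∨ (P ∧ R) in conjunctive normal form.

(S ∧ ¬P) ∨ (R ∧ S) ∨ (P ∧ R)
⇔ (S ∨ R ∨ P) ∧ (S ∨ R ∨ R) ∧ (S ∨ S ∨ P) ∧ (S ∨ S ∨ R) ∧ (¬P ∨ R ∨ P) ∧ (¬P ∨ R ∨ R) ∧ (¬P ∨ S ∨ P) ∧ (¬P ∨ S ∨ R)   [distribute ∨ over ∧]
⇔ (S ∨ R) ∧ (S ∨ P) ∧ (¬P ∨ R)   [simplify]

(S ∨ R) ∧ (S ∨ P) ∧ (¬P ∨ R)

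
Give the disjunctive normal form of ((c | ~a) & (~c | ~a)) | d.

~a | d

((c | ~a) & (~c | ~a)) | d
≡ (c & ~c) | (c & ~a) | (~a & ~c) | (~a & ~a) | d   (distribute & over |)
≡ ~a | d   (simplify)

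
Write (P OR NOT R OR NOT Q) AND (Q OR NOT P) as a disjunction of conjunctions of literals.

(P AND Q) OR (NOT R AND Q) OR (NOT R AND NOT P) OR (NOT Q AND NOT P)

(P OR NOT R OR NOT Q) AND (Q OR NOT P)
⇔ (P AND Q) OR (P AND NOT P) OR (NOT R AND Q) OR (NOT R AND NOT P) OR (NOT Q AND Q) OR (NOT Q AND NOT P)   [distribute AND over OR]
⇔ (P AND Q) OR (NOT R AND Q) OR (NOT R AND NOT P) OR (NOT Q AND NOT P)   [simplify]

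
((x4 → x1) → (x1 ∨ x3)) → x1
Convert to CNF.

(¬x4 ∨ x1) ∧ (¬x3 ∨ x1)

((x4 → x1) → (x1 ∨ x3)) → x1
≡ ¬((x4 → x1) → (x1 ∨ x3)) ∨ x1   [eliminate →]
≡ ¬(¬(x4 → x1) ∨ x1 ∨ x3) ∨ x1   [eliminate →]
≡ ¬(¬(¬x4 ∨ x1) ∨ x1 ∨ x3) ∨ x1   [eliminate →]
≡ (¬¬(¬x4 ∨ x1) ∧ ¬x1 ∧ ¬x3) ∨ x1   [De Morgan]
≡ ((¬x4 ∨ x1) ∧ ¬x1 ∧ ¬x3) ∨ x1   [double negation]
≡ (¬x4 ∨ x1 ∨ x1) ∧ (¬x1 ∨ x1) ∧ (¬x3 ∨ x1)   [distribute ∨ over ∧]
≡ (¬x4 ∨ x1) ∧ (¬x3 ∨ x1)   [simplify]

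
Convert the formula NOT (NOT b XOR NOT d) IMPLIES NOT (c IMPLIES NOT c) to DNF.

(NOT b AND d) OR (b AND NOT d) OR c

NOT (NOT b XOR NOT d) IMPLIES NOT (c IMPLIES NOT c)
⇔ NOT NOT (NOT b XOR NOT d) OR NOT (c IMPLIES NOT c)   — eliminate IMPLIES
⇔ NOT NOT ((NOT b AND NOT NOT d) OR (NOT NOT b AND NOT d)) OR NOT (c IMPLIES NOT c)   — expand XOR
⇔ NOT NOT ((NOT b AND NOT NOT d) OR (NOT NOT b AND NOT d)) OR NOT (NOT c OR NOT c)   — eliminate IMPLIES
⇔ (NOT b AND NOT NOT d) OR (NOT NOT b AND NOT d) OR NOT (NOT c OR NOT c)   — double negation
⇔ (NOT b AND d) OR (NOT NOT b AND NOT d) OR NOT (NOT c OR NOT c)   — double negation
⇔ (NOT b AND d) OR (b AND NOT d) OR NOT (NOT c OR NOT c)   — double negation
⇔ (NOT b AND d) OR (b AND NOT d) OR (NOT NOT c AND NOT NOT c)   — De Morgan
⇔ (NOT b AND d) OR (b AND NOT d) OR (c AND NOT NOT c)   — double negation
⇔ (NOT b AND d) OR (b AND NOT d) OR (c AND c)   — double negation
⇔ (NOT b AND d) OR (b AND NOT d) OR c   — simplify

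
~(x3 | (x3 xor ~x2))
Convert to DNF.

~(x3 | (x3 xor ~x2))
≡ ~(x3 | (x3 & ~~x2) | (~x3 & ~x2))   (expand xor)
≡ ~x3 & ~(x3 & ~~x2) & ~(~x3 & ~x2)   (De Morgan)
≡ ~x3 & (~x3 | ~~~x2) & ~(~x3 & ~x2)   (De Morgan)
≡ ~x3 & (~x3 | ~x2) & ~(~x3 & ~x2)   (double negation)
≡ ~x3 & (~x3 | ~x2) & (~~x3 | ~~x2)   (De Morgan)
≡ ~x3 & (~x3 | ~x2) & (x3 | ~~x2)   (double negation)
≡ ~x3 & (~x3 | ~x2) & (x3 | x2)   (double negation)
≡ (~x3 & ~x3 & x3) | (~x3 & ~x3 & x2) | (~x3 & ~x2 & x3) | (~x3 & ~x2 & x2)   (distribute & over |)
≡ ~x3 & x2   (simplify)

~x3 & x2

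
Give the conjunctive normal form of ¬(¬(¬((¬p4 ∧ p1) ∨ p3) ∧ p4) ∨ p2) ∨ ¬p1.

(p4 ∨ ¬p1) ∧ (¬p3 ∨ ¬p1) ∧ (¬p2 ∨ ¬p1)

¬(¬(¬((¬p4 ∧ p1) ∨ p3) ∧ p4) ∨ p2) ∨ ¬p1
⇔ (¬¬(¬((¬p4 ∧ p1) ∨ p3) ∧ p4) ∧ ¬p2) ∨ ¬p1   (De Morgan)
⇔ (¬((¬p4 ∧ p1) ∨ p3) ∧ p4 ∧ ¬p2) ∨ ¬p1   (double negation)
⇔ (¬(¬p4 ∧ p1) ∧ ¬p3 ∧ p4 ∧ ¬p2) ∨ ¬p1   (De Morgan)
⇔ ((¬¬p4 ∨ ¬p1) ∧ ¬p3 ∧ p4 ∧ ¬p2) ∨ ¬p1   (De Morgan)
⇔ ((p4 ∨ ¬p1) ∧ ¬p3 ∧ p4 ∧ ¬p2) ∨ ¬p1   (double negation)
⇔ (p4 ∨ ¬p1 ∨ ¬p1) ∧ (¬p3 ∨ ¬p1) ∧ (p4 ∨ ¬p1) ∧ (¬p2 ∨ ¬p1)   (distribute ∨ over ∧)
⇔ (p4 ∨ ¬p1) ∧ (¬p3 ∨ ¬p1) ∧ (¬p2 ∨ ¬p1)   (simplify)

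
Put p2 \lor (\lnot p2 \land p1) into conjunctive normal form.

p2 \lor p1

p2 \lor (\lnot p2 \land p1)
≡ (p2 \lor \lnot p2) \land (p2 \lor p1)   — distribute \lor over \land
≡ p2 \lor p1   — simplify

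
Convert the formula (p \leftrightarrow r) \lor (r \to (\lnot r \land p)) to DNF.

(r \land p) \lor \lnot r

(p \leftrightarrow r) \lor (r \to (\lnot r \land p))
≡ ((p \to r) \land (r \to p)) \lor (r \to (\lnot r \land p))   [eliminate \leftrightarrow]
≡ ((\lnot p \lor r) \land (r \to p)) \lor (r \to (\lnot r \land p))   [eliminate \to]
≡ ((\lnot p \lor r) \land (\lnot r \lor p)) \lor (r \to (\lnot r \land p))   [eliminate \to]
≡ ((\lnot p \lor r) \land (\lnot r \lor p)) \lor \lnot r \lor (\lnot r \land p)   [eliminate \to]
≡ (\lnot p \land \lnot r) \lor (\lnot p \land p) \lor (r \land \lnot r) \lor (r \land p) \lor \lnot r \lor (\lnot r \land p)   [distribute \land over \lor]
≡ (r \land p) \lor \lnot r   [simplify]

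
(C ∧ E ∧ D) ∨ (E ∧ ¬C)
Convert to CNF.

(C ∧ E ∧ D) ∨ (E ∧ ¬C)
≡ (C ∨ E) ∧ (C ∨ ¬C) ∧ (E ∨ E) ∧ (E ∨ ¬C) ∧ (D ∨ E) ∧ (D ∨ ¬C)   [distribute ∨ over ∧]
≡ E ∧ (D ∨ ¬C)   [simplify]

E ∧ (D ∨ ¬C)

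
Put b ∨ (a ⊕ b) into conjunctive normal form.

b ∨ (a ⊕ b)
≡ b ∨ ((a ∨ b) ∧ ¬(a ∧ b))   (expand ⊕)
≡ b ∨ ((a ∨ b) ∧ (¬a ∨ ¬b))   (De Morgan)
≡ (b ∨ a ∨ b) ∧ (b ∨ ¬a ∨ ¬b)   (distribute ∨ over ∧)
≡ b ∨ a   (simplify)

b ∨ a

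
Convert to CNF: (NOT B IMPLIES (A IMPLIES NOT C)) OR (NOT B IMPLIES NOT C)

(NOT B IMPLIES (A IMPLIES NOT C)) OR (NOT B IMPLIES NOT C)
⇔ NOT NOT B OR (A IMPLIES NOT C) OR (NOT B IMPLIES NOT C)   (eliminate IMPLIES)
⇔ NOT NOT B OR NOT A OR NOT C OR (NOT B IMPLIES NOT C)   (eliminate IMPLIES)
⇔ NOT NOT B OR NOT A OR NOT C OR NOT NOT B OR NOT C   (eliminate IMPLIES)
⇔ B OR NOT A OR NOT C OR NOT NOT B OR NOT C   (double negation)
⇔ B OR NOT A OR NOT C OR B OR NOT C   (double negation)
⇔ B OR NOT A OR NOT C   (simplify)

B OR NOT A OR NOT C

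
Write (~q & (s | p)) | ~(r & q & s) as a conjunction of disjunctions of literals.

~q | ~r | ~s

(~q & (s | p)) | ~(r & q & s)
≡ (~q & (s | p)) | ~r | ~q | ~s   (De Morgan)
≡ (~q | ~r | ~q | ~s) & (s | p | ~r | ~q | ~s)   (distribute | over &)
≡ ~q | ~r | ~s   (simplify)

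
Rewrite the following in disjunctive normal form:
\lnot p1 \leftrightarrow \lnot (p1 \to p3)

p1 \land p3

\lnot p1 \leftrightarrow \lnot (p1 \to p3)
≡ (\lnot p1 \to \lnot (p1 \to p3)) \land (\lnot (p1 \to p3) \to \lnot p1)   — eliminate \leftrightarrow
≡ (\lnot \lnot p1 \lor \lnot (p1 \to p3)) \land (\lnot (p1 \to p3) \to \lnot p1)   — eliminate \to
≡ (\lnot \lnot p1 \lor \lnot (\lnot p1 \lor p3)) \land (\lnot (p1 \to p3) \to \lnot p1)   — eliminate \to
≡ (\lnot \lnot p1 \lor \lnot (\lnot p1 \lor p3)) \land (\lnot \lnot (p1 \to p3) \lor \lnot p1)   — eliminate \to
≡ (\lnot \lnot p1 \lor \lnot (\lnot p1 \lor p3)) \land (\lnot \lnot (\lnot p1 \lor p3) \lor \lnot p1)   — eliminate \to
≡ (p1 \lor \lnot (\lnot p1 \lor p3)) \land (\lnot \lnot (\lnot p1 \lor p3) \lor \lnot p1)   — double negation
≡ (p1 \lor (\lnot \lnot p1 \land \lnot p3)) \land (\lnot \lnot (\lnot p1 \lor p3) \lor \lnot p1)   — De Morgan
≡ (p1 \lor (p1 \land \lnot p3)) \land (\lnot \lnot (\lnot p1 \lor p3) \lor \lnot p1)   — double negation
≡ (p1 \lor (p1 \land \lnot p3)) \land (\lnot p1 \lor p3 \lor \lnot p1)   — double negation
≡ (p1 \land \lnot p1) \lor (p1 \land p3) \lor (p1 \land \lnot p1) \lor (p1 \land \lnot p3 \land \lnot p1) \lor (p1 \land \lnot p3 \land p3) \lor (p1 \land \lnot p3 \land \lnot p1)   — distribute \land over \lor
≡ p1 \land p3   — simplify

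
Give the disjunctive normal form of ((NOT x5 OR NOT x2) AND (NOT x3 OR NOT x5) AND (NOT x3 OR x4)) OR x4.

(NOT x5 AND NOT x3) OR (NOT x2 AND NOT x3) OR x4

((NOT x5 OR NOT x2) AND (NOT x3 OR NOT x5) AND (NOT x3 OR x4)) OR x4
⇔ (NOT x5 AND NOT x3 AND NOT x3) OR (NOT x5 AND NOT x3 AND x4) OR (NOT x5 AND NOT x5 AND NOT x3) OR (NOT x5 AND NOT x5 AND x4) OR (NOT x2 AND NOT x3 AND NOT x3) OR (NOT x2 AND NOT x3 AND x4) OR (NOT x2 AND NOT x5 AND NOT x3) OR (NOT x2 AND NOT x5 AND x4) OR x4   (distribute AND over OR)
⇔ (NOT x5 AND NOT x3) OR (NOT x2 AND NOT x3) OR x4   (simplify)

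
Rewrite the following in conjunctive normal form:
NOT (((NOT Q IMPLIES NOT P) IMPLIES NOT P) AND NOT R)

NOT (((NOT Q IMPLIES NOT P) IMPLIES NOT P) AND NOT R)
⇔ NOT ((NOT (NOT Q IMPLIES NOT P) OR NOT P) AND NOT R)   [eliminate IMPLIES]
⇔ NOT ((NOT (NOT NOT Q OR NOT P) OR NOT P) AND NOT R)   [eliminate IMPLIES]
⇔ NOT (NOT (NOT NOT Q OR NOT P) OR NOT P) OR NOT NOT R   [De Morgan]
⇔ (NOT NOT (NOT NOT Q OR NOT P) AND NOT NOT P) OR NOT NOT R   [De Morgan]
⇔ ((NOT NOT Q OR NOT P) AND NOT NOT P) OR NOT NOT R   [double negation]
⇔ ((Q OR NOT P) AND NOT NOT P) OR NOT NOT R   [double negation]
⇔ ((Q OR NOT P) AND P) OR NOT NOT R   [double negation]
⇔ ((Q OR NOT P) AND P) OR R   [double negation]
⇔ (Q OR NOT P OR R) AND (P OR R)   [distribute OR over AND]

(Q OR NOT P OR R) AND (P OR R)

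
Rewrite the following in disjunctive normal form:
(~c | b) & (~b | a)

(~c & ~b) | (~c & a) | (b & a)

(~c | b) & (~b | a)
≡ (~c & ~b) | (~c & a) | (b & ~b) | (b & a)   (distribute & over |)
≡ (~c & ~b) | (~c & a) | (b & a)   (simplify)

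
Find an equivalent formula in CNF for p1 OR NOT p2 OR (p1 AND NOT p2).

p1 OR NOT p2 OR (p1 AND NOT p2)
⇔ (p1 OR NOT p2 OR p1) AND (p1 OR NOT p2 OR NOT p2)   [distribute OR over AND]
⇔ p1 OR NOT p2   [simplify]

p1 OR NOT p2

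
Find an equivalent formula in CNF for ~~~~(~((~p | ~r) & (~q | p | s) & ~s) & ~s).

(p | q | s) & (r | q | s) & (r | ~p | s) & ~s

~~~~(~((~p | ~r) & (~q | p | s) & ~s) & ~s)
≡ ~~(~((~p | ~r) & (~q | p | s) & ~s) & ~s)   (double negation)
≡ ~((~p | ~r) & (~q | p | s) & ~s) & ~s   (double negation)
≡ (~(~p | ~r) | ~(~q | p | s) | ~~s) & ~s   (De Morgan)
≡ ((~~p & ~~r) | ~(~q | p | s) | ~~s) & ~s   (De Morgan)
≡ ((p & ~~r) | ~(~q | p | s) | ~~s) & ~s   (double negation)
≡ ((p & r) | ~(~q | p | s) | ~~s) & ~s   (double negation)
≡ ((p & r) | (~~q & ~p & ~s) | ~~s) & ~s   (De Morgan)
≡ ((p & r) | (q & ~p & ~s) | ~~s) & ~s   (double negation)
≡ ((p & r) | (q & ~p & ~s) | s) & ~s   (double negation)
≡ (p | q | s) & (p | ~p | s) & (p | ~s | s) & (r | q | s) & (r | ~p | s) & (r | ~s | s) & ~s   (distribute | over &)
≡ (p | q | s) & (r | q | s) & (r | ~p | s) & ~s   (simplify)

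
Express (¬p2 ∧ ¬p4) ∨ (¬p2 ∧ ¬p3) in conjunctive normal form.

¬p2 ∧ (¬p4 ∨ ¬p3)

(¬p2 ∧ ¬p4) ∨ (¬p2 ∧ ¬p3)
= (¬p2 ∨ ¬p2) ∧ (¬p2 ∨ ¬p3) ∧ (¬p4 ∨ ¬p2) ∧ (¬p4 ∨ ¬p3)   — distribute ∨ over ∧
= ¬p2 ∧ (¬p4 ∨ ¬p3)   — simplify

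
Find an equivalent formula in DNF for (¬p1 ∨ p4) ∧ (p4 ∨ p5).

(¬p1 ∧ p5) ∨ p4

(¬p1 ∨ p4) ∧ (p4 ∨ p5)
= (¬p1 ∧ p4) ∨ (¬p1 ∧ p5) ∨ (p4 ∧ p4) ∨ (p4 ∧ p5)   (distribute ∧ over ∨)
= (¬p1 ∧ p5) ∨ p4   (simplify)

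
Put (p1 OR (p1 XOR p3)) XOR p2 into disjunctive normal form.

(p1 OR (p1 XOR p3)) XOR p2
= ((p1 OR (p1 XOR p3)) AND NOT p2) OR (NOT (p1 OR (p1 XOR p3)) AND p2)   — expand XOR
= ((p1 OR (p1 AND NOT p3) OR (NOT p1 AND p3)) AND NOT p2) OR (NOT (p1 OR (p1 XOR p3)) AND p2)   — expand XOR
= ((p1 OR (p1 AND NOT p3) OR (NOT p1 AND p3)) AND NOT p2) OR (NOT (p1 OR (p1 AND NOT p3) OR (NOT p1 AND p3)) AND p2)   — expand XOR
= ((p1 OR (p1 AND NOT p3) OR (NOT p1 AND p3)) AND NOT p2) OR (NOT p1 AND NOT (p1 AND NOT p3) AND NOT (NOT p1 AND p3) AND p2)   — De Morgan
= ((p1 OR (p1 AND NOT p3) OR (NOT p1 AND p3)) AND NOT p2) OR (NOT p1 AND (NOT p1 OR NOT NOT p3) AND NOT (NOT p1 AND p3) AND p2)   — De Morgan
= ((p1 OR (p1 AND NOT p3) OR (NOT p1 AND p3)) AND NOT p2) OR (NOT p1 AND (NOT p1 OR p3) AND NOT (NOT p1 AND p3) AND p2)   — double negation
= ((p1 OR (p1 AND NOT p3) OR (NOT p1 AND p3)) AND NOT p2) OR (NOT p1 AND (NOT p1 OR p3) AND (NOT NOT p1 OR NOT p3) AND p2)   — De Morgan
= ((p1 OR (p1 AND NOT p3) OR (NOT p1 AND p3)) AND NOT p2) OR (NOT p1 AND (NOT p1 OR p3) AND (p1 OR NOT p3) AND p2)   — double negation
= (p1 AND NOT p2) OR (p1 AND NOT p3 AND NOT p2) OR (NOT p1 AND p3 AND NOT p2) OR (NOT p1 AND NOT p1 AND p1 AND p2) OR (NOT p1 AND NOT p1 AND NOT p3 AND p2) OR (NOT p1 AND p3 AND p1 AND p2) OR (NOT p1 AND p3 AND NOT p3 AND p2)   — distribute AND over OR
= (p1 AND NOT p2) OR (NOT p1 AND p3 AND NOT p2) OR (NOT p1 AND NOT p3 AND p2)   — simplify

(p1 AND NOT p2) OR (NOT p1 AND p3 AND NOT p2) OR (NOT p1 AND NOT p3 AND p2)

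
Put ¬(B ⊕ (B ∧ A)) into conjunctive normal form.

¬B ∨ A

¬(B ⊕ (B ∧ A))
≡ ¬((B ∨ (B ∧ A)) ∧ ¬(B ∧ B ∧ A))   [expand ⊕]
≡ ¬(B ∨ (B ∧ A)) ∨ ¬¬(B ∧ B ∧ A)   [De Morgan]
≡ (¬B ∧ ¬(B ∧ A)) ∨ ¬¬(B ∧ B ∧ A)   [De Morgan]
≡ (¬B ∧ (¬B ∨ ¬A)) ∨ ¬¬(B ∧ B ∧ A)   [De Morgan]
≡ (¬B ∧ (¬B ∨ ¬A)) ∨ (B ∧ B ∧ A)   [double negation]
≡ (¬B ∨ B) ∧ (¬B ∨ B) ∧ (¬B ∨ A) ∧ (¬B ∨ ¬A ∨ B) ∧ (¬B ∨ ¬A ∨ B) ∧ (¬B ∨ ¬A ∨ A)   [distribute ∨ over ∧]
≡ ¬B ∨ A   [simplify]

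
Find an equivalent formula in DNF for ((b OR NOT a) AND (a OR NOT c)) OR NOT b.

((b OR NOT a) AND (a OR NOT c)) OR NOT b
≡ (b AND a) OR (b AND NOT c) OR (NOT a AND a) OR (NOT a AND NOT c) OR NOT b   [distribute AND over OR]
≡ (b AND a) OR (b AND NOT c) OR (NOT a AND NOT c) OR NOT b   [simplify]

(b AND a) OR (b AND NOT c) OR (NOT a AND NOT c) OR NOT b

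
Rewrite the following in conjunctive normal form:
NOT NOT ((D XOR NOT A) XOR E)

(D OR NOT A OR E) AND (NOT D OR A OR E) AND (NOT D OR NOT A OR NOT E) AND (A OR D OR NOT E)

NOT NOT ((D XOR NOT A) XOR E)
≡ NOT NOT (((D XOR NOT A) OR E) AND NOT ((D XOR NOT A) AND E))   [expand XOR]
≡ NOT NOT ((((D OR NOT A) AND NOT (D AND NOT A)) OR E) AND NOT ((D XOR NOT A) AND E))   [expand XOR]
≡ NOT NOT ((((D OR NOT A) AND NOT (D AND NOT A)) OR E) AND NOT ((D OR NOT A) AND NOT (D AND NOT A) AND E))   [expand XOR]
≡ (((D OR NOT A) AND NOT (D AND NOT A)) OR E) AND NOT ((D OR NOT A) AND NOT (D AND NOT A) AND E)   [double negation]
≡ (((D OR NOT A) AND (NOT D OR NOT NOT A)) OR E) AND NOT ((D OR NOT A) AND NOT (D AND NOT A) AND E)   [De Morgan]
≡ (((D OR NOT A) AND (NOT D OR A)) OR E) AND NOT ((D OR NOT A) AND NOT (D AND NOT A) AND E)   [double negation]
≡ (((D OR NOT A) AND (NOT D OR A)) OR E) AND (NOT (D OR NOT A) OR NOT NOT (D AND NOT A) OR NOT E)   [De Morgan]
≡ (((D OR NOT A) AND (NOT D OR A)) OR E) AND ((NOT D AND NOT NOT A) OR NOT NOT (D AND NOT A) OR NOT E)   [De Morgan]
≡ (((D OR NOT A) AND (NOT D OR A)) OR E) AND ((NOT D AND A) OR NOT NOT (D AND NOT A) OR NOT E)   [double negation]
≡ (((D OR NOT A) AND (NOT D OR A)) OR E) AND ((NOT D AND A) OR (D AND NOT A) OR NOT E)   [double negation]
≡ (D OR NOT A OR E) AND (NOT D OR A OR E) AND (NOT D OR D OR NOT E) AND (NOT D OR NOT A OR NOT E) AND (A OR D OR NOT E) AND (A OR NOT A OR NOT E)   [distribute OR over AND]
≡ (D OR NOT A OR E) AND (NOT D OR A OR E) AND (NOT D OR NOT A OR NOT E) AND (A OR D OR NOT E)   [simplify]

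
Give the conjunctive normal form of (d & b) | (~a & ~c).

(d | ~a) & (d | ~c) & (b | ~a) & (b | ~c)

(d & b) | (~a & ~c)
= (d | ~a) & (d | ~c) & (b | ~a) & (b | ~c)   (distribute | over &)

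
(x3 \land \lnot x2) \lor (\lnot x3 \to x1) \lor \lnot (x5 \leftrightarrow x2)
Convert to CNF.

(x3 \lor x1 \lor x5 \lor x2) \land (x3 \lor x1 \lor \lnot x2 \lor \lnot x5)

(x3 \land \lnot x2) \lor (\lnot x3 \to x1) \lor \lnot (x5 \leftrightarrow x2)
≡ (x3 \land \lnot x2) \lor \lnot \lnot x3 \lor x1 \lor \lnot (x5 \leftrightarrow x2)   [eliminate \to]
≡ (x3 \land \lnot x2) \lor \lnot \lnot x3 \lor x1 \lor \lnot ((x5 \to x2) \land (x2 \to x5))   [eliminate \leftrightarrow]
≡ (x3 \land \lnot x2) \lor \lnot \lnot x3 \lor x1 \lor \lnot ((\lnot x5 \lor x2) \land (x2 \to x5))   [eliminate \to]
≡ (x3 \land \lnot x2) \lor \lnot \lnot x3 \lor x1 \lor \lnot ((\lnot x5 \lor x2) \land (\lnot x2 \lor x5))   [eliminate \to]
≡ (x3 \land \lnot x2) \lor x3 \lor x1 \lor \lnot ((\lnot x5 \lor x2) \land (\lnot x2 \lor x5))   [double negation]
≡ (x3 \land \lnot x2) \lor x3 \lor x1 \lor \lnot (\lnot x5 \lor x2) \lor \lnot (\lnot x2 \lor x5)   [De Morgan]
≡ (x3 \land \lnot x2) \lor x3 \lor x1 \lor (\lnot \lnot x5 \land \lnot x2) \lor \lnot (\lnot x2 \lor x5)   [De Morgan]
≡ (x3 \land \lnot x2) \lor x3 \lor x1 \lor (x5 \land \lnot x2) \lor \lnot (\lnot x2 \lor x5)   [double negation]
≡ (x3 \land \lnot x2) \lor x3 \lor x1 \lor (x5 \land \lnot x2) \lor (\lnot \lnot x2 \land \lnot x5)   [De Morgan]
≡ (x3 \land \lnot x2) \lor x3 \lor x1 \lor (x5 \land \lnot x2) \lor (x2 \land \lnot x5)   [double negation]
≡ (x3 \lor x3 \lor x1 \lor x5 \lor x2) \land (x3 \lor x3 \lor x1 \lor x5 \lor \lnot x5) \land (x3 \lor x3 \lor x1 \lor \lnot x2 \lor x2) \land (x3 \lor x3 \lor x1 \lor \lnot x2 \lor \lnot x5) \land (\lnot x2 \lor x3 \lor x1 \lor x5 \lor x2) \land (\lnot x2 \lor x3 \lor x1 \lor x5 \lor \lnot x5) \land (\lnot x2 \lor x3 \lor x1 \lor \lnot x2 \lor x2) \land (\lnot x2 \lor x3 \lor x1 \lor \lnot x2 \lor \lnot x5)   [distribute \lor over \land]
≡ (x3 \lor x1 \lor x5 \lor x2) \land (x3 \lor x1 \lor \lnot x2 \lor \lnot x5)   [simplify]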